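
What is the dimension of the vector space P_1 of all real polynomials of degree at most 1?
Dimension = 2

A polynomial of degree at most 1 can be written as a₀ + a₁x, with 2 free coefficients a₀, a₁.
The set {1, x} is a basis: it spans P_1 (every such polynomial is a linear combination of these) and is linearly independent (a polynomial is zero iff all its coefficients are zero).
Therefore dim(P_1) = 1 + 1 = 2.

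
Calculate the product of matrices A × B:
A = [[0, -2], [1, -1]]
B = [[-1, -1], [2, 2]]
[[-4, -4], [-3, -3]]

Matrix multiplication:
C[0][0] = 0×-1 + -2×2 = -4
C[0][1] = 0×-1 + -2×2 = -4
C[1][0] = 1×-1 + -1×2 = -3
C[1][1] = 1×-1 + -1×2 = -3
Result: [[-4, -4], [-3, -3]]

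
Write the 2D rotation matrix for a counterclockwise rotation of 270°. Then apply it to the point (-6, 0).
R = [[0, 1], [-1, 0]]; R·(-6, 0) = (0, 6)

Rotation matrix formula: R(θ) = [[cos θ, -sin θ], [sin θ, cos θ]]
For θ = 270°:
cos(270°) = 0
sin(270°) = -1
R = [[0, 1], [-1, 0]]
Apply to (-6, 0): [0·-6 + (1)·0, -1·-6 + 0·0] = (0, 6)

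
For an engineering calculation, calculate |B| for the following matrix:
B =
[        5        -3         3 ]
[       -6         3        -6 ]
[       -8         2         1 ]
det(B) = -51

Expand along row 0 (cofactor expansion): det(B) = a*(e*i - f*h) - b*(d*i - f*g) + c*(d*h - e*g), where the 3×3 is [[a, b, c], [d, e, f], [g, h, i]].
Minor M_00 = (3)*(1) - (-6)*(2) = 3 + 12 = 15.
Minor M_01 = (-6)*(1) - (-6)*(-8) = -6 - 48 = -54.
Minor M_02 = (-6)*(2) - (3)*(-8) = -12 + 24 = 12.
det(B) = (5)*(15) - (-3)*(-54) + (3)*(12) = 75 - 162 + 36 = -51.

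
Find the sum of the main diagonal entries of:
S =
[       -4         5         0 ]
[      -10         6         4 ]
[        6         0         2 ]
tr(S) = -4 + 6 + 2 = 4

The trace of a square matrix is the sum of its diagonal entries.
Diagonal entries of S: S[0][0] = -4, S[1][1] = 6, S[2][2] = 2.
tr(S) = -4 + 6 + 2 = 4.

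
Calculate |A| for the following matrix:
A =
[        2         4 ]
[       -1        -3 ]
det(A) = -2

For a 2×2 matrix [[a, b], [c, d]], det = a*d - b*c.
det(A) = (2)*(-3) - (4)*(-1) = -6 + 4 = -2.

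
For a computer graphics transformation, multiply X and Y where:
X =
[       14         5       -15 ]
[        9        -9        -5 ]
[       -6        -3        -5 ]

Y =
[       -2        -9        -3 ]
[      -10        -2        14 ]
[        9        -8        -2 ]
XY =
[     -213       -16        58 ]
[       27       -23      -143 ]
[       -3       100       -14 ]

Matrix multiplication: (XY)[i][j] = sum over k of X[i][k] * Y[k][j].
  (XY)[0][0] = (14)*(-2) + (5)*(-10) + (-15)*(9) = -213
  (XY)[0][1] = (14)*(-9) + (5)*(-2) + (-15)*(-8) = -16
  (XY)[0][2] = (14)*(-3) + (5)*(14) + (-15)*(-2) = 58
  (XY)[1][0] = (9)*(-2) + (-9)*(-10) + (-5)*(9) = 27
  (XY)[1][1] = (9)*(-9) + (-9)*(-2) + (-5)*(-8) = -23
  (XY)[1][2] = (9)*(-3) + (-9)*(14) + (-5)*(-2) = -143
  (XY)[2][0] = (-6)*(-2) + (-3)*(-10) + (-5)*(9) = -3
  (XY)[2][1] = (-6)*(-9) + (-3)*(-2) + (-5)*(-8) = 100
  (XY)[2][2] = (-6)*(-3) + (-3)*(14) + (-5)*(-2) = -14
XY =
[     -213       -16        58 ]
[       27       -23      -143 ]
[       -3       100       -14 ]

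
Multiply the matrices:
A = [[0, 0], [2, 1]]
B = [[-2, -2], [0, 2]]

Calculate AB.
[[0, 0], [-4, -2]]

Each entry (i,j) of AB = sum over k of A[i][k]*B[k][j].
(AB)[0][0] = (0)*(-2) + (0)*(0) = 0
(AB)[0][1] = (0)*(-2) + (0)*(2) = 0
(AB)[1][0] = (2)*(-2) + (1)*(0) = -4
(AB)[1][1] = (2)*(-2) + (1)*(2) = -2
AB = [[0, 0], [-4, -2]]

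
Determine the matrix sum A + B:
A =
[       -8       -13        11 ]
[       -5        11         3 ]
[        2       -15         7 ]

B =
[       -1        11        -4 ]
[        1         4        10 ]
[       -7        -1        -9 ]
A + B =
[       -9        -2         7 ]
[       -4        15        13 ]
[       -5       -16        -2 ]

Matrix addition is elementwise: (A+B)[i][j] = A[i][j] + B[i][j].
  (A+B)[0][0] = (-8) + (-1) = -9
  (A+B)[0][1] = (-13) + (11) = -2
  (A+B)[0][2] = (11) + (-4) = 7
  (A+B)[1][0] = (-5) + (1) = -4
  (A+B)[1][1] = (11) + (4) = 15
  (A+B)[1][2] = (3) + (10) = 13
  (A+B)[2][0] = (2) + (-7) = -5
  (A+B)[2][1] = (-15) + (-1) = -16
  (A+B)[2][2] = (7) + (-9) = -2
A + B =
[       -9        -2         7 ]
[       -4        15        13 ]
[       -5       -16        -2 ]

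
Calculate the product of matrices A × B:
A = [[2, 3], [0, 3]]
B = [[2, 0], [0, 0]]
[[4, 0], [0, 0]]

Matrix multiplication:
C[0][0] = 2×2 + 3×0 = 4
C[0][1] = 2×0 + 3×0 = 0
C[1][0] = 0×2 + 3×0 = 0
C[1][1] = 0×0 + 3×0 = 0
Result: [[4, 0], [0, 0]]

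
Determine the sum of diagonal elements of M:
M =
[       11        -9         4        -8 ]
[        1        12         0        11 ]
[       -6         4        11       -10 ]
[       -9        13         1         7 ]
tr(M) = 11 + 12 + 11 + 7 = 41

The trace of a square matrix is the sum of its diagonal entries.
Diagonal entries of M: M[0][0] = 11, M[1][1] = 12, M[2][2] = 11, M[3][3] = 7.
tr(M) = 11 + 12 + 11 + 7 = 41.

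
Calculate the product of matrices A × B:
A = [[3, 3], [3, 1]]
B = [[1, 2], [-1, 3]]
[[0, 15], [2, 9]]

Matrix multiplication:
C[0][0] = 3×1 + 3×-1 = 0
C[0][1] = 3×2 + 3×3 = 15
C[1][0] = 3×1 + 1×-1 = 2
C[1][1] = 3×2 + 1×3 = 9
Result: [[0, 15], [2, 9]]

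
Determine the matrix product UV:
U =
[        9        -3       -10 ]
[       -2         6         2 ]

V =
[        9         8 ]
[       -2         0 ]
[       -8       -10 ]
UV =
[      167       172 ]
[      -46       -36 ]

Matrix multiplication: (UV)[i][j] = sum over k of U[i][k] * V[k][j].
  (UV)[0][0] = (9)*(9) + (-3)*(-2) + (-10)*(-8) = 167
  (UV)[0][1] = (9)*(8) + (-3)*(0) + (-10)*(-10) = 172
  (UV)[1][0] = (-2)*(9) + (6)*(-2) + (2)*(-8) = -46
  (UV)[1][1] = (-2)*(8) + (6)*(0) + (2)*(-10) = -36
UV =
[      167       172 ]
[      -46       -36 ]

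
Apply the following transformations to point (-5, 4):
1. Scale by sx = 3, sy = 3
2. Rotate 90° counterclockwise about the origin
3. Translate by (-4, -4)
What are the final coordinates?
(-16, -19)

Step 1: Scale → (-15, 12)
Step 2: Rotate 90° → (-12, -15)
Step 3: Translate → (-16, -19)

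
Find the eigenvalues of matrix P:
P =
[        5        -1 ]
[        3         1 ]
λ = 2, 4

Solve det(P - λI) = 0. For a 2×2 matrix the characteristic equation is λ² - (trace)λ + det = 0.
trace(P) = a + d = 5 + 1 = 6.
det(P) = a*d - b*c = (5)*(1) - (-1)*(3) = 5 + 3 = 8.
Characteristic equation: λ² - (6)λ + (8) = 0.
Discriminant = (6)² - 4*(8) = 36 - 32 = 4.
λ = (6 ± √4) / 2 = (6 ± 2) / 2 = 2, 4.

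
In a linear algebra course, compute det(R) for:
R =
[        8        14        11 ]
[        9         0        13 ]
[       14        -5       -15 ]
det(R) = 4463

Expand along row 0 (cofactor expansion): det(R) = a*(e*i - f*h) - b*(d*i - f*g) + c*(d*h - e*g), where the 3×3 is [[a, b, c], [d, e, f], [g, h, i]].
Minor M_00 = (0)*(-15) - (13)*(-5) = 0 + 65 = 65.
Minor M_01 = (9)*(-15) - (13)*(14) = -135 - 182 = -317.
Minor M_02 = (9)*(-5) - (0)*(14) = -45 - 0 = -45.
det(R) = (8)*(65) - (14)*(-317) + (11)*(-45) = 520 + 4438 - 495 = 4463.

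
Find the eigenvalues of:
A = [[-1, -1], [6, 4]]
λ = 1, 2

Solve det(A - λI) = 0. For a 2×2 matrix this is λ² - (trace)λ + det = 0.
trace(A) = -1 + 4 = 3.
det(A) = (-1)*(4) - (-1)*(6) = -4 + 6 = 2.
Characteristic equation: λ² - (3)λ + (2) = 0.
Discriminant: (3)² - 4*(2) = 9 - 8 = 1.
Roots: λ = (3 ± √1) / 2 = 1, 2.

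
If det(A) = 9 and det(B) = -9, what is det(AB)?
-81

Use the multiplicative property of determinants: det(AB) = det(A)*det(B).
det(AB) = (9)*(-9) = -81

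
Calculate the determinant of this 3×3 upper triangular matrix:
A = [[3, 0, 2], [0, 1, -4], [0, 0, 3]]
9

The determinant of a triangular matrix is the product of its diagonal entries (the off-diagonal entries above the diagonal do not affect it).
det(A) = (3) * (1) * (3) = 9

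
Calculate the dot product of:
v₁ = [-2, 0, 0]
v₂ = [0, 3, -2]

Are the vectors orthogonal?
0, Yes

The dot product is the sum of products of corresponding components.
v₁·v₂ = (-2)*(0) + (0)*(3) + (0)*(-2) = 0 + 0 + 0 = 0.
Two vectors are orthogonal iff their dot product is 0; here the dot product is 0, so the vectors are orthogonal.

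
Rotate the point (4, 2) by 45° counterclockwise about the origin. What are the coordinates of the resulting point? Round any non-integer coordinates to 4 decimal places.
(1.4142, 4.2426)

Rotation matrix R(θ) = [[cos θ, -sin θ], [sin θ, cos θ]]; for θ = 45°:
R = [[√2/2, -√2/2], [√2/2, √2/2]]
Result: R × [4, 2]ᵀ = [√2/2·4 + (-√2/2)·2, √2/2·4 + (√2/2)·2]ᵀ = (1.4142, 4.2426)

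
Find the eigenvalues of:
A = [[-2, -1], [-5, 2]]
λ = -3, 3

Solve det(A - λI) = 0. For a 2×2 matrix this is λ² - (trace)λ + det = 0.
trace(A) = -2 + 2 = 0.
det(A) = (-2)*(2) - (-1)*(-5) = -4 - 5 = -9.
Characteristic equation: λ² - (0)λ + (-9) = 0.
Discriminant: (0)² - 4*(-9) = 0 + 36 = 36.
Roots: λ = (0 ± √36) / 2 = -3, 3.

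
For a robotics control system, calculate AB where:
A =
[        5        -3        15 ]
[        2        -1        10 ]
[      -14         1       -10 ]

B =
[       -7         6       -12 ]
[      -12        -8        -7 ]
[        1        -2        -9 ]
AB =
[       16        24      -174 ]
[        8         0      -107 ]
[       76       -72       251 ]

Matrix multiplication: (AB)[i][j] = sum over k of A[i][k] * B[k][j].
  (AB)[0][0] = (5)*(-7) + (-3)*(-12) + (15)*(1) = 16
  (AB)[0][1] = (5)*(6) + (-3)*(-8) + (15)*(-2) = 24
  (AB)[0][2] = (5)*(-12) + (-3)*(-7) + (15)*(-9) = -174
  (AB)[1][0] = (2)*(-7) + (-1)*(-12) + (10)*(1) = 8
  (AB)[1][1] = (2)*(6) + (-1)*(-8) + (10)*(-2) = 0
  (AB)[1][2] = (2)*(-12) + (-1)*(-7) + (10)*(-9) = -107
  (AB)[2][0] = (-14)*(-7) + (1)*(-12) + (-10)*(1) = 76
  (AB)[2][1] = (-14)*(6) + (1)*(-8) + (-10)*(-2) = -72
  (AB)[2][2] = (-14)*(-12) + (1)*(-7) + (-10)*(-9) = 251
AB =
[       16        24      -174 ]
[        8         0      -107 ]
[       76       -72       251 ]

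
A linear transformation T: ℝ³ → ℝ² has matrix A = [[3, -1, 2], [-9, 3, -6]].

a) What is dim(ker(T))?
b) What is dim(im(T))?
dim(ker) = 2, dim(im) = 1

Observe that row 2 = -3 × row 1 (so the rows are linearly dependent).
Thus rank(A) = 1 (only one linearly independent row).
dim(im(T)) = rank(A) = 1.
By the rank-nullity theorem applied to T: ℝ³ → ℝ², rank(A) + nullity(A) = 3 (the domain dimension), so dim(ker(T)) = 3 - 1 = 2.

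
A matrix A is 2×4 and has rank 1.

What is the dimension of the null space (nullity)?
3

The rank-nullity theorem for an m×n matrix states:
rank(A) + nullity(A) = n (the number of columns).
Here n = 4 and rank(A) = 1, so nullity(A) = 4 - 1 = 3.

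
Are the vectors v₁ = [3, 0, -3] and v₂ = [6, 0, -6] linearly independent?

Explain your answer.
No, linearly dependent (v₂ = 2·v₁)

Check whether there is a scalar k with v₂ = k·v₁.
Comparing components, k = 2 satisfies 2·[3, 0, -3] = [6, 0, -6].
Since v₂ is a scalar multiple of v₁, the two vectors are linearly dependent.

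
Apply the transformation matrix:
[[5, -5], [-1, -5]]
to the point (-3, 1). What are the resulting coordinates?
(-20, -2)

Matrix multiplication:
[[5, -5], [-1, -5]] × [-3, 1]ᵀ
= [5×-3 + -5×1, -1×-3 + -5×1]ᵀ
= [-20.0000, -2.0000]ᵀ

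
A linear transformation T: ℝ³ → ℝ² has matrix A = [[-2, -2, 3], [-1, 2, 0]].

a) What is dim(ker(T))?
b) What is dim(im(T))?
dim(ker) = 1, dim(im) = 2

The two rows are not scalar multiples of one another (no single k satisfies row 2 = k × row 1), so they are linearly independent.
Thus rank(A) = 2.
dim(im(T)) = rank(A) = 2.
By the rank-nullity theorem applied to T: ℝ³ → ℝ², rank(A) + nullity(A) = 3 (the domain dimension), so dim(ker(T)) = 3 - 2 = 1.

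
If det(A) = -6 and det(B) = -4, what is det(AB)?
24

Use the multiplicative property of determinants: det(AB) = det(A)*det(B).
det(AB) = (-6)*(-4) = 24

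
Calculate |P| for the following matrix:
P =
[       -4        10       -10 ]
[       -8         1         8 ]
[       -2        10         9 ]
det(P) = 1624

Expand along row 0 (cofactor expansion): det(P) = a*(e*i - f*h) - b*(d*i - f*g) + c*(d*h - e*g), where the 3×3 is [[a, b, c], [d, e, f], [g, h, i]].
Minor M_00 = (1)*(9) - (8)*(10) = 9 - 80 = -71.
Minor M_01 = (-8)*(9) - (8)*(-2) = -72 + 16 = -56.
Minor M_02 = (-8)*(10) - (1)*(-2) = -80 + 2 = -78.
det(P) = (-4)*(-71) - (10)*(-56) + (-10)*(-78) = 284 + 560 + 780 = 1624.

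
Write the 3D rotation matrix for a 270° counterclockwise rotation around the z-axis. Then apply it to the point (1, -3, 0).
R = [[0, 1, 0], [-1, 0, 0], [0, 0, 1]]; R·(1, -3, 0) = (-3, -1, 0)

Rotation matrix for 270° around z-axis:
cos(270°) = 0, sin(270°) = -1
R = [[0, 1, 0], [-1, 0, 0], [0, 0, 1]]
Apply to (1, -3, 0): R·[1, -3, 0]ᵀ = (-3, -1, 0)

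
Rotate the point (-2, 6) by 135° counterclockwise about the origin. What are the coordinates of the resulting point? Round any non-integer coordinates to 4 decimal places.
(-2.8284, -5.6569)

Rotation matrix R(θ) = [[cos θ, -sin θ], [sin θ, cos θ]]; for θ = 135°:
R = [[-√2/2, -√2/2], [√2/2, -√2/2]]
Result: R × [-2, 6]ᵀ = [-√2/2·-2 + (-√2/2)·6, √2/2·-2 + (-√2/2)·6]ᵀ = (-2.8284, -5.6569)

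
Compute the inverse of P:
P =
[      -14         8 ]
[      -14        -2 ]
det(P) = 140
P⁻¹ =
[    -1/70     -2/35 ]
[     1/10     -1/10 ]

For a 2×2 matrix P = [[a, b], [c, d]] with det(P) ≠ 0, P⁻¹ = (1/det(P)) * [[d, -b], [-c, a]].
det(P) = (-14)*(-2) - (8)*(-14) = 28 + 112 = 140.
P⁻¹ = (1/140) * [[-2, -8], [14, -14]].
Dividing each entry by 140 and reducing:
P⁻¹ =
[    -1/70     -2/35 ]
[     1/10     -1/10 ]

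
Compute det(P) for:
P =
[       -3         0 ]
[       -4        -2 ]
det(P) = 6

For a 2×2 matrix [[a, b], [c, d]], det = a*d - b*c.
det(P) = (-3)*(-2) - (0)*(-4) = 6 - 0 = 6.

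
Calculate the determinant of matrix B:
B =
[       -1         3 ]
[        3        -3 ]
det(B) = -6

For a 2×2 matrix [[a, b], [c, d]], det = a*d - b*c.
det(B) = (-1)*(-3) - (3)*(3) = 3 - 9 = -6.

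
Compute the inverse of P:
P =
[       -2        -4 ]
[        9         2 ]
det(P) = 32
P⁻¹ =
[     1/16       1/8 ]
[    -9/32     -1/16 ]

For a 2×2 matrix P = [[a, b], [c, d]] with det(P) ≠ 0, P⁻¹ = (1/det(P)) * [[d, -b], [-c, a]].
det(P) = (-2)*(2) - (-4)*(9) = -4 + 36 = 32.
P⁻¹ = (1/32) * [[2, 4], [-9, -2]].
Dividing each entry by 32 and reducing:
P⁻¹ =
[     1/16       1/8 ]
[    -9/32     -1/16 ]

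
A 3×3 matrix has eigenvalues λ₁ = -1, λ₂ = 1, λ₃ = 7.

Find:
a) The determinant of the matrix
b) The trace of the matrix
det = -7, trace = 7

Two standard eigenvalue identities:
- det(A) equals the product of the eigenvalues (counted with multiplicity).
- trace(A) equals the sum of the eigenvalues.
det(A) = (-1)*(1)*(7) = -7.
trace(A) = -1 + 1 + 7 = 7.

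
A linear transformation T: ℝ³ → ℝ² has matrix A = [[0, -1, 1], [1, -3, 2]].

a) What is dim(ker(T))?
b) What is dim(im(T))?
dim(ker) = 1, dim(im) = 2

The two rows are not scalar multiples of one another (no single k satisfies row 2 = k × row 1), so they are linearly independent.
Thus rank(A) = 2.
dim(im(T)) = rank(A) = 2.
By the rank-nullity theorem applied to T: ℝ³ → ℝ², rank(A) + nullity(A) = 3 (the domain dimension), so dim(ker(T)) = 3 - 2 = 1.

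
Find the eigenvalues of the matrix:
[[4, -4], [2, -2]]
λ = 0 and λ = 2

Characteristic equation: det(A - λI) = 0
λ² - (trace)λ + (det) = 0
λ² - (2)λ + (0) = 0
λ² - 2λ + 0 = 0
Solving: λ = 0, 2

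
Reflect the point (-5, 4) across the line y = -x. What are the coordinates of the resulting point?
(-4, 5)

Reflection across line y = -x: (-5, 4) → (-4, 5)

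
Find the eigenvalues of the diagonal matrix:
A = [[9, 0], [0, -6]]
λ₁ = 9, λ₂ = -6

The characteristic polynomial of A is det(A - λI) = (9 - λ)(-6 - λ) = 0.
The roots are λ = 9 and λ = -6, so the eigenvalues are the diagonal entries.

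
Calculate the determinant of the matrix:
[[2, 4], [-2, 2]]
12

For a 2×2 matrix [[a, b], [c, d]], det = ad - bc
det = (2)(2) - (4)(-2) = 4 - -8 = 12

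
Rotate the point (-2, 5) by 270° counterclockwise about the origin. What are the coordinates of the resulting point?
(5, 2)

Rotation matrix R(θ) = [[cos θ, -sin θ], [sin θ, cos θ]]; for θ = 270°:
R = [[0, 1], [-1, 0]]
Result: R × [-2, 5]ᵀ = [0·-2 + (1)·5, -1·-2 + (0)·5]ᵀ = (5, 2)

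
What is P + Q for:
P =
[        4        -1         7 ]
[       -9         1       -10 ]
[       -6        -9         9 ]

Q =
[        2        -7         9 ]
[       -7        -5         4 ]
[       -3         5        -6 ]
P + Q =
[        6        -8        16 ]
[      -16        -4        -6 ]
[       -9        -4         3 ]

Matrix addition is elementwise: (P+Q)[i][j] = P[i][j] + Q[i][j].
  (P+Q)[0][0] = (4) + (2) = 6
  (P+Q)[0][1] = (-1) + (-7) = -8
  (P+Q)[0][2] = (7) + (9) = 16
  (P+Q)[1][0] = (-9) + (-7) = -16
  (P+Q)[1][1] = (1) + (-5) = -4
  (P+Q)[1][2] = (-10) + (4) = -6
  (P+Q)[2][0] = (-6) + (-3) = -9
  (P+Q)[2][1] = (-9) + (5) = -4
  (P+Q)[2][2] = (9) + (-6) = 3
P + Q =
[        6        -8        16 ]
[      -16        -4        -6 ]
[       -9        -4         3 ]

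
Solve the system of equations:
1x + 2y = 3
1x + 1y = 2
x = 1, y = 1

Use elimination (row reduction):
Equation 1: 1x + 2y = 3.
Equation 2: 1x + 1y = 2.
Multiply Eq1 by 1 and Eq2 by 1: 1x + 2y = 3;  1x + 1y = 2.
Subtract: (-1)y = -1, so y = 1.
Back-substitute into Eq1: 1x + 2*(1) = 3, so x = 1.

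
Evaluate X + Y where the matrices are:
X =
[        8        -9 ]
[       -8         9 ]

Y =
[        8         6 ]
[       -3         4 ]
X + Y =
[       16        -3 ]
[      -11        13 ]

Matrix addition is elementwise: (X+Y)[i][j] = X[i][j] + Y[i][j].
  (X+Y)[0][0] = (8) + (8) = 16
  (X+Y)[0][1] = (-9) + (6) = -3
  (X+Y)[1][0] = (-8) + (-3) = -11
  (X+Y)[1][1] = (9) + (4) = 13
X + Y =
[       16        -3 ]
[      -11        13 ]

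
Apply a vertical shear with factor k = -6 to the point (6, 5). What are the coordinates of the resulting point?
(6, -31)

Shear matrix for vertical shear with factor k = -6:
[[1, 0], [-6, 1]]
Result: (6, 5) → (6, -31)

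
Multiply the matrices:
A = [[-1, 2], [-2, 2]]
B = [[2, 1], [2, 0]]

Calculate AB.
[[2, -1], [0, -2]]

Each entry (i,j) of AB = sum over k of A[i][k]*B[k][j].
(AB)[0][0] = (-1)*(2) + (2)*(2) = 2
(AB)[0][1] = (-1)*(1) + (2)*(0) = -1
(AB)[1][0] = (-2)*(2) + (2)*(2) = 0
(AB)[1][1] = (-2)*(1) + (2)*(0) = -2
AB = [[2, -1], [0, -2]]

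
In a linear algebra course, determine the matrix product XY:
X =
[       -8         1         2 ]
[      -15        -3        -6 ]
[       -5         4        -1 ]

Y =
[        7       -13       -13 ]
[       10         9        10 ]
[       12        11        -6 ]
XY =
[      -22       135       102 ]
[     -207       102       201 ]
[       -7        90       111 ]

Matrix multiplication: (XY)[i][j] = sum over k of X[i][k] * Y[k][j].
  (XY)[0][0] = (-8)*(7) + (1)*(10) + (2)*(12) = -22
  (XY)[0][1] = (-8)*(-13) + (1)*(9) + (2)*(11) = 135
  (XY)[0][2] = (-8)*(-13) + (1)*(10) + (2)*(-6) = 102
  (XY)[1][0] = (-15)*(7) + (-3)*(10) + (-6)*(12) = -207
  (XY)[1][1] = (-15)*(-13) + (-3)*(9) + (-6)*(11) = 102
  (XY)[1][2] = (-15)*(-13) + (-3)*(10) + (-6)*(-6) = 201
  (XY)[2][0] = (-5)*(7) + (4)*(10) + (-1)*(12) = -7
  (XY)[2][1] = (-5)*(-13) + (4)*(9) + (-1)*(11) = 90
  (XY)[2][2] = (-5)*(-13) + (4)*(10) + (-1)*(-6) = 111
XY =
[      -22       135       102 ]
[     -207       102       201 ]
[       -7        90       111 ]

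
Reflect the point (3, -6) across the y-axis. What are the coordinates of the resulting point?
(-3, -6)

Reflection across y-axis: (3, -6) → (-3, -6)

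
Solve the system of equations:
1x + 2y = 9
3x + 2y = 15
x = 3, y = 3

Use elimination (row reduction):
Equation 1: 1x + 2y = 9.
Equation 2: 3x + 2y = 15.
Multiply Eq1 by 3 and Eq2 by 1: 3x + 6y = 27;  3x + 2y = 15.
Subtract: (-4)y = -12, so y = 3.
Back-substitute into Eq1: 1x + 2*(3) = 9, so x = 3.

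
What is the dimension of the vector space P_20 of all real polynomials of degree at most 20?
Dimension = 21

A polynomial of degree at most 20 can be written as a₀ + a₁x + a₂x² + … + a_20x^20, with 21 free coefficients a₀, …, a_20.
The set {1, x, x², …, x^20} is a basis: it spans P_20 (every such polynomial is a linear combination of these) and is linearly independent (a polynomial is zero iff all its coefficients are zero).
Therefore dim(P_20) = 20 + 1 = 21.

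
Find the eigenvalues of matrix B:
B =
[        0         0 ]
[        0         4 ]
λ = 0, 4

Solve det(B - λI) = 0. For a 2×2 matrix the characteristic equation is λ² - (trace)λ + det = 0.
trace(B) = a + d = 0 + 4 = 4.
det(B) = a*d - b*c = (0)*(4) - (0)*(0) = 0 - 0 = 0.
Characteristic equation: λ² - (4)λ + (0) = 0.
Discriminant = (4)² - 4*(0) = 16 - 0 = 16.
λ = (4 ± √16) / 2 = (4 ± 4) / 2 = 0, 4.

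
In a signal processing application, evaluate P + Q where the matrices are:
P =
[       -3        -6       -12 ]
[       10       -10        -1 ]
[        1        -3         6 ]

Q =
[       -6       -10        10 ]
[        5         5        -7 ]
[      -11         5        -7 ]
P + Q =
[       -9       -16        -2 ]
[       15        -5        -8 ]
[      -10         2        -1 ]

Matrix addition is elementwise: (P+Q)[i][j] = P[i][j] + Q[i][j].
  (P+Q)[0][0] = (-3) + (-6) = -9
  (P+Q)[0][1] = (-6) + (-10) = -16
  (P+Q)[0][2] = (-12) + (10) = -2
  (P+Q)[1][0] = (10) + (5) = 15
  (P+Q)[1][1] = (-10) + (5) = -5
  (P+Q)[1][2] = (-1) + (-7) = -8
  (P+Q)[2][0] = (1) + (-11) = -10
  (P+Q)[2][1] = (-3) + (5) = 2
  (P+Q)[2][2] = (6) + (-7) = -1
P + Q =
[       -9       -16        -2 ]
[       15        -5        -8 ]
[      -10         2        -1 ]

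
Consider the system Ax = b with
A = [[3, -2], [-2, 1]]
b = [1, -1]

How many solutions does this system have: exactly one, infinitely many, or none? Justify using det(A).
Exactly one solution

Compute det(A) = (3)*(1) - (-2)*(-2) = -1.
Because det(A) ≠ 0, A is invertible and Ax = b has a unique solution for every b (here x = A⁻¹ b).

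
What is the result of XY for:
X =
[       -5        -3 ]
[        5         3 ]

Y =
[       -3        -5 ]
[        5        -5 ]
XY =
[        0        40 ]
[        0       -40 ]

Matrix multiplication: (XY)[i][j] = sum over k of X[i][k] * Y[k][j].
  (XY)[0][0] = (-5)*(-3) + (-3)*(5) = 0
  (XY)[0][1] = (-5)*(-5) + (-3)*(-5) = 40
  (XY)[1][0] = (5)*(-3) + (3)*(5) = 0
  (XY)[1][1] = (5)*(-5) + (3)*(-5) = -40
XY =
[        0        40 ]
[        0       -40 ]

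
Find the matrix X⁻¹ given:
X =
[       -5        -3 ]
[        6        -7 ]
det(X) = 53
X⁻¹ =
[    -7/53      3/53 ]
[    -6/53     -5/53 ]

For a 2×2 matrix X = [[a, b], [c, d]] with det(X) ≠ 0, X⁻¹ = (1/det(X)) * [[d, -b], [-c, a]].
det(X) = (-5)*(-7) - (-3)*(6) = 35 + 18 = 53.
X⁻¹ = (1/53) * [[-7, 3], [-6, -5]].
Dividing each entry by 53 and reducing:
X⁻¹ =
[    -7/53      3/53 ]
[    -6/53     -5/53 ]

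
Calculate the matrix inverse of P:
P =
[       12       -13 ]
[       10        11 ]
det(P) = 262
P⁻¹ =
[   11/262    13/262 ]
[   -5/131     6/131 ]

For a 2×2 matrix P = [[a, b], [c, d]] with det(P) ≠ 0, P⁻¹ = (1/det(P)) * [[d, -b], [-c, a]].
det(P) = (12)*(11) - (-13)*(10) = 132 + 130 = 262.
P⁻¹ = (1/262) * [[11, 13], [-10, 12]].
Dividing each entry by 262 and reducing:
P⁻¹ =
[   11/262    13/262 ]
[   -5/131     6/131 ]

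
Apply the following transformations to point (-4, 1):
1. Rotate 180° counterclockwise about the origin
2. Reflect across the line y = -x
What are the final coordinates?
(1, -4)

Step 1: Rotate 180° → (4, -1)
Step 2: Reflect across the line y = -x → (1, -4)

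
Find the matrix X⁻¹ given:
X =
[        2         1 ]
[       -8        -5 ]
det(X) = -2
X⁻¹ =
[      5/2       1/2 ]
[       -4        -1 ]

For a 2×2 matrix X = [[a, b], [c, d]] with det(X) ≠ 0, X⁻¹ = (1/det(X)) * [[d, -b], [-c, a]].
det(X) = (2)*(-5) - (1)*(-8) = -10 + 8 = -2.
X⁻¹ = (1/-2) * [[-5, -1], [8, 2]].
Dividing each entry by -2 and reducing:
X⁻¹ =
[      5/2       1/2 ]
[       -4        -1 ]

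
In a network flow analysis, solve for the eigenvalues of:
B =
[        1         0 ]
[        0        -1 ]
λ = -1, 1

Solve det(B - λI) = 0. For a 2×2 matrix the characteristic equation is λ² - (trace)λ + det = 0.
trace(B) = a + d = 1 - 1 = 0.
det(B) = a*d - b*c = (1)*(-1) - (0)*(0) = -1 - 0 = -1.
Characteristic equation: λ² - (0)λ + (-1) = 0.
Discriminant = (0)² - 4*(-1) = 0 + 4 = 4.
λ = (0 ± √4) / 2 = (0 ± 2) / 2 = -1, 1.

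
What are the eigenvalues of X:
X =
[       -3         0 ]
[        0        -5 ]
λ = -5, -3

Solve det(X - λI) = 0. For a 2×2 matrix the characteristic equation is λ² - (trace)λ + det = 0.
trace(X) = a + d = -3 - 5 = -8.
det(X) = a*d - b*c = (-3)*(-5) - (0)*(0) = 15 - 0 = 15.
Characteristic equation: λ² - (-8)λ + (15) = 0.
Discriminant = (-8)² - 4*(15) = 64 - 60 = 4.
λ = (-8 ± √4) / 2 = (-8 ± 2) / 2 = -5, -3.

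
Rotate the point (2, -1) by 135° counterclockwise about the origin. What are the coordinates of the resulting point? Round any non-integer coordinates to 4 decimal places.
(-0.7071, 2.1213)

Rotation matrix R(θ) = [[cos θ, -sin θ], [sin θ, cos θ]]; for θ = 135°:
R = [[-√2/2, -√2/2], [√2/2, -√2/2]]
Result: R × [2, -1]ᵀ = [-√2/2·2 + (-√2/2)·-1, √2/2·2 + (-√2/2)·-1]ᵀ = (-0.7071, 2.1213)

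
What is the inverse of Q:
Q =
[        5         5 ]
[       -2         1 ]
det(Q) = 15
Q⁻¹ =
[     1/15      -1/3 ]
[     2/15       1/3 ]

For a 2×2 matrix Q = [[a, b], [c, d]] with det(Q) ≠ 0, Q⁻¹ = (1/det(Q)) * [[d, -b], [-c, a]].
det(Q) = (5)*(1) - (5)*(-2) = 5 + 10 = 15.
Q⁻¹ = (1/15) * [[1, -5], [2, 5]].
Dividing each entry by 15 and reducing:
Q⁻¹ =
[     1/15      -1/3 ]
[     2/15       1/3 ]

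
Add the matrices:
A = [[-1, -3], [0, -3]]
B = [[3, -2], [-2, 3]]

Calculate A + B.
[[2, -5], [-2, 0]]

Add corresponding elements:
(-1)+(3)=2
(-3)+(-2)=-5
(0)+(-2)=-2
(-3)+(3)=0
A + B = [[2, -5], [-2, 0]]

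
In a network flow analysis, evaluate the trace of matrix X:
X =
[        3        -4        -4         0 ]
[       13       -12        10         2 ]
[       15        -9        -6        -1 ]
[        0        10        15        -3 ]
tr(X) = 3 - 12 - 6 - 3 = -18

The trace of a square matrix is the sum of its diagonal entries.
Diagonal entries of X: X[0][0] = 3, X[1][1] = -12, X[2][2] = -6, X[3][3] = -3.
tr(X) = 3 - 12 - 6 - 3 = -18.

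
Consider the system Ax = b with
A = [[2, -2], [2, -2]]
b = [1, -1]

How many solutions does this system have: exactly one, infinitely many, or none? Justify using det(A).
No solution

det(A) = (2)*(-2) - (-2)*(2) = 0, so A is singular.
The column space of A is span(column 1) = span([2, 2]).
b = [1, -1] is not a scalar multiple of column 1, so b ∉ column space and the system is inconsistent — no solution.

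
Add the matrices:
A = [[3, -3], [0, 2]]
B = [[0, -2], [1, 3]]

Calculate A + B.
[[3, -5], [1, 5]]

Add corresponding elements:
(3)+(0)=3
(-3)+(-2)=-5
(0)+(1)=1
(2)+(3)=5
A + B = [[3, -5], [1, 5]]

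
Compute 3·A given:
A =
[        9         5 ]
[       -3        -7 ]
3A =
[       27        15 ]
[       -9       -21 ]

Scalar multiplication is elementwise: (3A)[i][j] = 3 * A[i][j].
  (3A)[0][0] = 3 * (9) = 27
  (3A)[0][1] = 3 * (5) = 15
  (3A)[1][0] = 3 * (-3) = -9
  (3A)[1][1] = 3 * (-7) = -21
3A =
[       27        15 ]
[       -9       -21 ]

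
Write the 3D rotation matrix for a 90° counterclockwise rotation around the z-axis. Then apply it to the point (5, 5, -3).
R = [[0, -1, 0], [1, 0, 0], [0, 0, 1]]; R·(5, 5, -3) = (-5, 5, -3)

Rotation matrix for 90° around z-axis:
cos(90°) = 0, sin(90°) = 1
R = [[0, -1, 0], [1, 0, 0], [0, 0, 1]]
Apply to (5, 5, -3): R·[5, 5, -3]ᵀ = (-5, 5, -3)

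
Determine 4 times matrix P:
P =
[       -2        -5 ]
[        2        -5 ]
4P =
[       -8       -20 ]
[        8       -20 ]

Scalar multiplication is elementwise: (4P)[i][j] = 4 * P[i][j].
  (4P)[0][0] = 4 * (-2) = -8
  (4P)[0][1] = 4 * (-5) = -20
  (4P)[1][0] = 4 * (2) = 8
  (4P)[1][1] = 4 * (-5) = -20
4P =
[       -8       -20 ]
[        8       -20 ]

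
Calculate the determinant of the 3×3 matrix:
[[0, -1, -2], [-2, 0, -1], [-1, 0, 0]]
-1

Expansion along first row:
det = 0·det([[0,-1],[0,0]]) - -1·det([[-2,-1],[-1,0]]) + -2·det([[-2,0],[-1,0]])
    = 0·(0·0 - -1·0) - -1·(-2·0 - -1·-1) + -2·(-2·0 - 0·-1)
    = 0·0 - -1·-1 + -2·0
    = 0 + -1 + 0 = -1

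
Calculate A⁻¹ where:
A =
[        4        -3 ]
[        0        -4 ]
det(A) = -16
A⁻¹ =
[      1/4     -3/16 ]
[        0      -1/4 ]

For a 2×2 matrix A = [[a, b], [c, d]] with det(A) ≠ 0, A⁻¹ = (1/det(A)) * [[d, -b], [-c, a]].
det(A) = (4)*(-4) - (-3)*(0) = -16 - 0 = -16.
A⁻¹ = (1/-16) * [[-4, 3], [0, 4]].
Dividing each entry by -16 and reducing:
A⁻¹ =
[      1/4     -3/16 ]
[        0      -1/4 ]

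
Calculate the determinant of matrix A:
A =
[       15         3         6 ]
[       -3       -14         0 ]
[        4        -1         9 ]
det(A) = -1455

Expand along row 0 (cofactor expansion): det(A) = a*(e*i - f*h) - b*(d*i - f*g) + c*(d*h - e*g), where the 3×3 is [[a, b, c], [d, e, f], [g, h, i]].
Minor M_00 = (-14)*(9) - (0)*(-1) = -126 - 0 = -126.
Minor M_01 = (-3)*(9) - (0)*(4) = -27 - 0 = -27.
Minor M_02 = (-3)*(-1) - (-14)*(4) = 3 + 56 = 59.
det(A) = (15)*(-126) - (3)*(-27) + (6)*(59) = -1890 + 81 + 354 = -1455.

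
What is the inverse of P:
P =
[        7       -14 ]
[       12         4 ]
det(P) = 196
P⁻¹ =
[     1/49      1/14 ]
[    -3/49      1/28 ]

For a 2×2 matrix P = [[a, b], [c, d]] with det(P) ≠ 0, P⁻¹ = (1/det(P)) * [[d, -b], [-c, a]].
det(P) = (7)*(4) - (-14)*(12) = 28 + 168 = 196.
P⁻¹ = (1/196) * [[4, 14], [-12, 7]].
Dividing each entry by 196 and reducing:
P⁻¹ =
[     1/49      1/14 ]
[    -3/49      1/28 ]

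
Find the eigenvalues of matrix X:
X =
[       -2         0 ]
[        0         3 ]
λ = -2, 3

Solve det(X - λI) = 0. For a 2×2 matrix the characteristic equation is λ² - (trace)λ + det = 0.
trace(X) = a + d = -2 + 3 = 1.
det(X) = a*d - b*c = (-2)*(3) - (0)*(0) = -6 - 0 = -6.
Characteristic equation: λ² - (1)λ + (-6) = 0.
Discriminant = (1)² - 4*(-6) = 1 + 24 = 25.
λ = (1 ± √25) / 2 = (1 ± 5) / 2 = -2, 3.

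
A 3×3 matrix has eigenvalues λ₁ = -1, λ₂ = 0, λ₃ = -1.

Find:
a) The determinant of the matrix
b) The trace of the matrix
det = 0, trace = -2

Two standard eigenvalue identities:
- det(A) equals the product of the eigenvalues (counted with multiplicity).
- trace(A) equals the sum of the eigenvalues.
det(A) = (-1)*(0)*(-1) = 0.
trace(A) = -1 + 0 - 1 = -2.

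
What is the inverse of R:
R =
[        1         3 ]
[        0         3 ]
det(R) = 3
R⁻¹ =
[        1        -1 ]
[        0       1/3 ]

For a 2×2 matrix R = [[a, b], [c, d]] with det(R) ≠ 0, R⁻¹ = (1/det(R)) * [[d, -b], [-c, a]].
det(R) = (1)*(3) - (3)*(0) = 3 - 0 = 3.
R⁻¹ = (1/3) * [[3, -3], [0, 1]].
Dividing each entry by 3 and reducing:
R⁻¹ =
[        1        -1 ]
[        0       1/3 ]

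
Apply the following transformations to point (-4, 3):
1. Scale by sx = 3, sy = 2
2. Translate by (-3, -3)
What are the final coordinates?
(-15, 3)

Step 1: Scale (-4, 3) by (sx, sy) = (3, 2) → (-12, 6)
Step 2: Translate by (-3, -3) → (-15, 3)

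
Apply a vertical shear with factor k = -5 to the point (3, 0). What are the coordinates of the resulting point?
(3, -15)

Shear matrix for vertical shear with factor k = -5:
[[1, 0], [-5, 1]]
Result: (3, 0) → (3, -15)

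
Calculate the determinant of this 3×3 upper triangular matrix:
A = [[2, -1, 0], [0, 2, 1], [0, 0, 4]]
16

The determinant of a triangular matrix is the product of its diagonal entries (the off-diagonal entries above the diagonal do not affect it).
det(A) = (2) * (2) * (4) = 16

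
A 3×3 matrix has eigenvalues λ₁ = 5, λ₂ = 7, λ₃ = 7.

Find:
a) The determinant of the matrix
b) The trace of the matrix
det = 245, trace = 19

Two standard eigenvalue identities:
- det(A) equals the product of the eigenvalues (counted with multiplicity).
- trace(A) equals the sum of the eigenvalues.
det(A) = (5)*(7)*(7) = 245.
trace(A) = 5 + 7 + 7 = 19.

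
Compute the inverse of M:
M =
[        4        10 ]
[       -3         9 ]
det(M) = 66
M⁻¹ =
[     3/22     -5/33 ]
[     1/22      2/33 ]

For a 2×2 matrix M = [[a, b], [c, d]] with det(M) ≠ 0, M⁻¹ = (1/det(M)) * [[d, -b], [-c, a]].
det(M) = (4)*(9) - (10)*(-3) = 36 + 30 = 66.
M⁻¹ = (1/66) * [[9, -10], [3, 4]].
Dividing each entry by 66 and reducing:
M⁻¹ =
[     3/22     -5/33 ]
[     1/22      2/33 ]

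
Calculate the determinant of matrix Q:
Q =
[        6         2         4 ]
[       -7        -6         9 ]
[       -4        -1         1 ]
det(Q) = -108

Expand along row 0 (cofactor expansion): det(Q) = a*(e*i - f*h) - b*(d*i - f*g) + c*(d*h - e*g), where the 3×3 is [[a, b, c], [d, e, f], [g, h, i]].
Minor M_00 = (-6)*(1) - (9)*(-1) = -6 + 9 = 3.
Minor M_01 = (-7)*(1) - (9)*(-4) = -7 + 36 = 29.
Minor M_02 = (-7)*(-1) - (-6)*(-4) = 7 - 24 = -17.
det(Q) = (6)*(3) - (2)*(29) + (4)*(-17) = 18 - 58 - 68 = -108.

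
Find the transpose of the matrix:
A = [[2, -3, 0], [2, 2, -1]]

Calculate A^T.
[[2, 2], [-3, 2], [0, -1]]

The transpose sends entry (i,j) to (j,i); rows become columns.
Row 0 of A: [2, -3, 0] -> column 0 of A^T.
Row 1 of A: [2, 2, -1] -> column 1 of A^T.
A^T = [[2, 2], [-3, 2], [0, -1]]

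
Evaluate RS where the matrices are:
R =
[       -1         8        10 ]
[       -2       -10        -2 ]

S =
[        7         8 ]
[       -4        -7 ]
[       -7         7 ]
RS =
[     -109         6 ]
[       40        40 ]

Matrix multiplication: (RS)[i][j] = sum over k of R[i][k] * S[k][j].
  (RS)[0][0] = (-1)*(7) + (8)*(-4) + (10)*(-7) = -109
  (RS)[0][1] = (-1)*(8) + (8)*(-7) + (10)*(7) = 6
  (RS)[1][0] = (-2)*(7) + (-10)*(-4) + (-2)*(-7) = 40
  (RS)[1][1] = (-2)*(8) + (-10)*(-7) + (-2)*(7) = 40
RS =
[     -109         6 ]
[       40        40 ]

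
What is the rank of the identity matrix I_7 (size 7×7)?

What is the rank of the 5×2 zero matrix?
rank(I_7) = 7, rank(0) = 0

The identity I_7 has 7 columns that are the standard basis vectors e_1, …, e_7. These are linearly independent, so all 7 columns are pivots and rank(I_7) = 7.
The 5×2 zero matrix has every entry zero, so every row is the zero row and there are no pivots; rank(0) = 0.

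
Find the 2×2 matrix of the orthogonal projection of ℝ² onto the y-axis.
[[0, 0], [0, 1]]

The orthogonal projection onto the line spanned by a nonzero vector u = (a, b) has matrix P = (u uᵀ) / (uᵀ u) = (1/(a² + b²)) · [[a², ab], [ab, b²]].
Here u = (0, 1), so a² + b² = 0 + 1 = 1.
P = (1/1) · [[0, 0], [0, 1]] = [[0, 0], [0, 1]].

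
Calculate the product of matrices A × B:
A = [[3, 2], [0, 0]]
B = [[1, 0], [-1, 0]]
[[1, 0], [0, 0]]

Matrix multiplication:
C[0][0] = 3×1 + 2×-1 = 1
C[0][1] = 3×0 + 2×0 = 0
C[1][0] = 0×1 + 0×-1 = 0
C[1][1] = 0×0 + 0×0 = 0
Result: [[1, 0], [0, 0]]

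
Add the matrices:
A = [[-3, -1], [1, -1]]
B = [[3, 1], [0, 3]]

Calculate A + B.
[[0, 0], [1, 2]]

Add corresponding elements:
(-3)+(3)=0
(-1)+(1)=0
(1)+(0)=1
(-1)+(3)=2
A + B = [[0, 0], [1, 2]]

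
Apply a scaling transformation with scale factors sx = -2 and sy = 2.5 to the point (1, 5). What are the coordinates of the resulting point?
(-2, 12.5)

Scaling matrix:
[[-2, 0], [0, 2.50]]
Result: (1 × -2, 5 × 2.5) = (-2, 12.5)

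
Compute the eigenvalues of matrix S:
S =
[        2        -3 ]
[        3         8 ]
λ = 5, 5

Solve det(S - λI) = 0. For a 2×2 matrix the characteristic equation is λ² - (trace)λ + det = 0.
trace(S) = a + d = 2 + 8 = 10.
det(S) = a*d - b*c = (2)*(8) - (-3)*(3) = 16 + 9 = 25.
Characteristic equation: λ² - (10)λ + (25) = 0.
Discriminant = (10)² - 4*(25) = 100 - 100 = 0.
λ = (10 ± √0) / 2 = (10 ± 0) / 2 = 5, 5.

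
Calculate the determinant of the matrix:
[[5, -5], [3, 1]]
20

For a 2×2 matrix [[a, b], [c, d]], det = ad - bc
det = (5)(1) - (-5)(3) = 5 - -15 = 20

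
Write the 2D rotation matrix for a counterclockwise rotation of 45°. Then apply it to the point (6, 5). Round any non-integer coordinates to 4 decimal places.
R = [[√2/2, -√2/2], [√2/2, √2/2]]; R·(6, 5) = (0.7071, 7.7782)

Rotation matrix formula: R(θ) = [[cos θ, -sin θ], [sin θ, cos θ]]
For θ = 45°:
cos(45°) = √2/2
sin(45°) = √2/2
R = [[√2/2, -√2/2], [√2/2, √2/2]]
Apply to (6, 5): [√2/2·6 + (-√2/2)·5, √2/2·6 + √2/2·5] = (0.7071, 7.7782)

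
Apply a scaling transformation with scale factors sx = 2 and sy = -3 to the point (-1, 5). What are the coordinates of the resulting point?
(-2, -15)

Scaling matrix:
[[2, 0], [0, -3]]
Result: (-1 × 2, 5 × -3) = (-2, -15)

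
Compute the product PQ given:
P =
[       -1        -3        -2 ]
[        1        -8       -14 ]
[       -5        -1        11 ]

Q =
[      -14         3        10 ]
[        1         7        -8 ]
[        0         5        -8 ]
PQ =
[       11       -34        30 ]
[      -22      -123       186 ]
[       69        33      -130 ]

Matrix multiplication: (PQ)[i][j] = sum over k of P[i][k] * Q[k][j].
  (PQ)[0][0] = (-1)*(-14) + (-3)*(1) + (-2)*(0) = 11
  (PQ)[0][1] = (-1)*(3) + (-3)*(7) + (-2)*(5) = -34
  (PQ)[0][2] = (-1)*(10) + (-3)*(-8) + (-2)*(-8) = 30
  (PQ)[1][0] = (1)*(-14) + (-8)*(1) + (-14)*(0) = -22
  (PQ)[1][1] = (1)*(3) + (-8)*(7) + (-14)*(5) = -123
  (PQ)[1][2] = (1)*(10) + (-8)*(-8) + (-14)*(-8) = 186
  (PQ)[2][0] = (-5)*(-14) + (-1)*(1) + (11)*(0) = 69
  (PQ)[2][1] = (-5)*(3) + (-1)*(7) + (11)*(5) = 33
  (PQ)[2][2] = (-5)*(10) + (-1)*(-8) + (11)*(-8) = -130
PQ =
[       11       -34        30 ]
[      -22      -123       186 ]
[       69        33      -130 ]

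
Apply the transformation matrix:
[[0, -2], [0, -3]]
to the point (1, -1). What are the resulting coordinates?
(2, 3)

Matrix multiplication:
[[0, -2], [0, -3]] × [1, -1]ᵀ
= [0×1 + -2×-1, 0×1 + -3×-1]ᵀ
= [2.0000, 3.0000]ᵀ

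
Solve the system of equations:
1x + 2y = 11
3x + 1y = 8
x = 1, y = 5

Use elimination (row reduction):
Equation 1: 1x + 2y = 11.
Equation 2: 3x + 1y = 8.
Multiply Eq1 by 3 and Eq2 by 1: 3x + 6y = 33;  3x + 1y = 8.
Subtract: (-5)y = -25, so y = 5.
Back-substitute into Eq1: 1x + 2*(5) = 11, so x = 1.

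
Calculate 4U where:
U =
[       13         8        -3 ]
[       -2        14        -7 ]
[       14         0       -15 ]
4U =
[       52        32       -12 ]
[       -8        56       -28 ]
[       56         0       -60 ]

Scalar multiplication is elementwise: (4U)[i][j] = 4 * U[i][j].
  (4U)[0][0] = 4 * (13) = 52
  (4U)[0][1] = 4 * (8) = 32
  (4U)[0][2] = 4 * (-3) = -12
  (4U)[1][0] = 4 * (-2) = -8
  (4U)[1][1] = 4 * (14) = 56
  (4U)[1][2] = 4 * (-7) = -28
  (4U)[2][0] = 4 * (14) = 56
  (4U)[2][1] = 4 * (0) = 0
  (4U)[2][2] = 4 * (-15) = -60
4U =
[       52        32       -12 ]
[       -8        56       -28 ]
[       56         0       -60 ]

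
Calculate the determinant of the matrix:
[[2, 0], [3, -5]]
-10

For a 2×2 matrix [[a, b], [c, d]], det = ad - bc
det = (2)(-5) - (0)(3) = -10 - 0 = -10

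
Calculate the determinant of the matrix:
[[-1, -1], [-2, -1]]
-1

For a 2×2 matrix [[a, b], [c, d]], det = ad - bc
det = (-1)(-1) - (-1)(-2) = 1 - 2 = -1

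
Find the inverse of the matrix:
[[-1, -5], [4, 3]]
[[3/17, 5/17], [-4/17, -1/17]]

For [[a,b],[c,d]], inverse = (1/det)·[[d,-b],[-c,a]]
det = -1·3 - -5·4 = 17
Inverse = (1/17)·[[3, 5], [-4, -1]]
        = [[3/17, 5/17], [-4/17, -1/17]]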